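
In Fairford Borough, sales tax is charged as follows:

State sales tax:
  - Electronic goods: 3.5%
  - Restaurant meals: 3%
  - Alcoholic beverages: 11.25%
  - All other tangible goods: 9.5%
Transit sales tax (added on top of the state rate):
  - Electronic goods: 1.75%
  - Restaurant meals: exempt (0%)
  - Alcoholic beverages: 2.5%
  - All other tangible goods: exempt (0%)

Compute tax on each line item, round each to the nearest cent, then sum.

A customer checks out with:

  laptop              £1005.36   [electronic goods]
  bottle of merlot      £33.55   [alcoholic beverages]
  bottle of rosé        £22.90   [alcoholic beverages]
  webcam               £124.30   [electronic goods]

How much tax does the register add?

£67.07

Laptop £1005.36: electronic goods → 3.5% + 1.75% transit = 5.25% → £52.78
Bottle of merlot £33.55: alcoholic beverages → 11.25% + 2.5% transit = 13.75% → £4.61
Bottle of rosé £22.90: alcoholic beverages → 11.25% + 2.5% transit = 13.75% → £3.15
Webcam £124.30: electronic goods → 3.5% + 1.75% transit = 5.25% → £6.53
Total tax = £52.78 + £4.61 + £3.15 + £6.53 = £67.07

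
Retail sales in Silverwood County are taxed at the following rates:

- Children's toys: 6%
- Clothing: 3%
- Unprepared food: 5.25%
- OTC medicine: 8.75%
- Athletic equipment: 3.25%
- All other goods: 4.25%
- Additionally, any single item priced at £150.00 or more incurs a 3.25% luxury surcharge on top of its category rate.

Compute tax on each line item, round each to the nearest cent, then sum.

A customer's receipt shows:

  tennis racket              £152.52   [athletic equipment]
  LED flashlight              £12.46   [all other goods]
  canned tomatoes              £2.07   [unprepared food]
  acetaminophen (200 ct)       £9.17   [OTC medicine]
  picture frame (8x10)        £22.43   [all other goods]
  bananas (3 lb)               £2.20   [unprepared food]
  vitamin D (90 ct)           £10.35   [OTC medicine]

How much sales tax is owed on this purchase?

Tennis racket £152.52: athletic equipment → 3.25% + 3.25% surcharge = 6.5% → £9.91
LED flashlight £12.46: all other goods → 4.25% → £0.53
Canned tomatoes £2.07: unprepared food → 5.25% → £0.11
Acetaminophen (200 ct) £9.17: OTC medicine → 8.75% → £0.80
Picture frame (8x10) £22.43: all other goods → 4.25% → £0.95
Bananas (3 lb) £2.20: unprepared food → 5.25% → £0.12
Vitamin D (90 ct) £10.35: OTC medicine → 8.75% → £0.91
Total tax = £9.91 + £0.53 + £0.11 + £0.80 + £0.95 + £0.12 + £0.91 = £13.33

£13.33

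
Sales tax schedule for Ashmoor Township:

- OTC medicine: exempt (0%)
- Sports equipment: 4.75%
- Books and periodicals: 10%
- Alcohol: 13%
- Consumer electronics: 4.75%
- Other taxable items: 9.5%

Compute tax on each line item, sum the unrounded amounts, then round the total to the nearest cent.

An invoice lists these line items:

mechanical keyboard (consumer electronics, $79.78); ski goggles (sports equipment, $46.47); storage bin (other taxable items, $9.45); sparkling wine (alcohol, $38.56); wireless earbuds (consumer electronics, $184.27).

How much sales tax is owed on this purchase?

Mechanical keyboard $79.78: consumer electronics → 4.75% → $3.78955
Ski goggles $46.47: sports equipment → 4.75% → $2.207325
Storage bin $9.45: other taxable items → 9.5% → $0.89775
Sparkling wine $38.56: alcohol → 13% → $5.0128
Wireless earbuds $184.27: consumer electronics → 4.75% → $8.752825
Unrounded tax sum = $20.66025 → $20.66

$20.66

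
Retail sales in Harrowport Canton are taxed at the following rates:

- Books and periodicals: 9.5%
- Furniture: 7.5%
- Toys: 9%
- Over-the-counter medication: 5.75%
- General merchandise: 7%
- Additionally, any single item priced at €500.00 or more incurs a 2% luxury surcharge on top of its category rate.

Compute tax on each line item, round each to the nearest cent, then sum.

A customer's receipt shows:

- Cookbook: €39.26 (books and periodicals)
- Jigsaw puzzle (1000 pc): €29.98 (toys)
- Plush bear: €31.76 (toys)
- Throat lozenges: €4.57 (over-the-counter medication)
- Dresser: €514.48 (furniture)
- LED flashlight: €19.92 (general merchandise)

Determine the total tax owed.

€59.82

Cookbook €39.26: books and periodicals → 9.5% → €3.73
Jigsaw puzzle (1000 pc) €29.98: toys → 9% → €2.70
Plush bear €31.76: toys → 9% → €2.86
Throat lozenges €4.57: over-the-counter medication → 5.75% → €0.26
Dresser €514.48: furniture → 7.5% + 2% surcharge = 9.5% → €48.88
LED flashlight €19.92: general merchandise → 7% → €1.39
Total tax = €3.73 + €2.70 + €2.86 + €0.26 + €48.88 + €1.39 = €59.82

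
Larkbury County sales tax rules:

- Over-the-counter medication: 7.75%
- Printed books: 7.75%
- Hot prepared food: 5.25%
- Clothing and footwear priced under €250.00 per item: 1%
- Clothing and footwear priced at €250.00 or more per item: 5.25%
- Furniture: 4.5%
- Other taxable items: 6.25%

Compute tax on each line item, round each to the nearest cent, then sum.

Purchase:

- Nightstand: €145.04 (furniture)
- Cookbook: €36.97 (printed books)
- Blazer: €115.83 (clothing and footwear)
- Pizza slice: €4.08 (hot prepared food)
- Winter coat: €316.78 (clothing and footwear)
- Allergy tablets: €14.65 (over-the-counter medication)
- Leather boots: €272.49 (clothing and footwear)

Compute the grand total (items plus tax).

Nightstand €145.04: furniture → 4.5% → €6.53
Cookbook €36.97: printed books → 7.75% → €2.87
Blazer €115.83: clothing and footwear, under €250.00 → 1% → €1.16
Pizza slice €4.08: hot prepared food → 5.25% → €0.21
Winter coat €316.78: clothing and footwear, €250.00 or more → 5.25% → €16.63
Allergy tablets €14.65: over-the-counter medication → 7.75% → €1.14
Leather boots €272.49: clothing and footwear, €250.00 or more → 5.25% → €14.31
Subtotal = €905.84; tax = €42.85; total due = €948.69

€948.69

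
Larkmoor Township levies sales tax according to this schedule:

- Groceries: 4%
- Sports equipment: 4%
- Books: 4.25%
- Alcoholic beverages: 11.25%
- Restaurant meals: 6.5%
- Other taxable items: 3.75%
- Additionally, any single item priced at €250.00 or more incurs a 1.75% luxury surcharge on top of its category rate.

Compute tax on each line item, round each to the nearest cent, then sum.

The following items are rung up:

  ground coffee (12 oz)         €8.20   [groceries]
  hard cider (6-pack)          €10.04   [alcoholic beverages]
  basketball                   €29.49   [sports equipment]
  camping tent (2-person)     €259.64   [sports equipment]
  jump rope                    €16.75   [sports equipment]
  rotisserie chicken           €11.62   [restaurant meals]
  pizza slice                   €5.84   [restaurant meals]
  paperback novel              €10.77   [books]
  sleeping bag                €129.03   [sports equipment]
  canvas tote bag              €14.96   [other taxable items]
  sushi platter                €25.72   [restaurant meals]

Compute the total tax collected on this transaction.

Ground coffee (12 oz) €8.20: groceries → 4% → €0.33
Hard cider (6-pack) €10.04: alcoholic beverages → 11.25% → €1.13
Basketball €29.49: sports equipment → 4% → €1.18
Camping tent (2-person) €259.64: sports equipment → 4% + 1.75% surcharge = 5.75% → €14.93
Jump rope €16.75: sports equipment → 4% → €0.67
Rotisserie chicken €11.62: restaurant meals → 6.5% → €0.76
Pizza slice €5.84: restaurant meals → 6.5% → €0.38
Paperback novel €10.77: books → 4.25% → €0.46
Sleeping bag €129.03: sports equipment → 4% → €5.16
Canvas tote bag €14.96: other taxable items → 3.75% → €0.56
Sushi platter €25.72: restaurant meals → 6.5% → €1.67
Total tax = €0.33 + €1.13 + €1.18 + €14.93 + €0.67 + €0.76 + €0.38 + €0.46 + €5.16 + €0.56 + €1.67 = €27.23

€27.23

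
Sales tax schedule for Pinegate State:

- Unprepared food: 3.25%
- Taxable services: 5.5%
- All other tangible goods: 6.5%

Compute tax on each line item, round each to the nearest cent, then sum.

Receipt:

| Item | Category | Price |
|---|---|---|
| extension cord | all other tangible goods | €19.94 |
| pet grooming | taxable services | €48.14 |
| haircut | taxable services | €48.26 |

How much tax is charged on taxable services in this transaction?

Pet grooming €48.14: taxable services → 5.5% → €2.65
Haircut €48.26: taxable services → 5.5% → €2.65
Tax on taxable services = €2.65 + €2.65 = €5.30

€5.30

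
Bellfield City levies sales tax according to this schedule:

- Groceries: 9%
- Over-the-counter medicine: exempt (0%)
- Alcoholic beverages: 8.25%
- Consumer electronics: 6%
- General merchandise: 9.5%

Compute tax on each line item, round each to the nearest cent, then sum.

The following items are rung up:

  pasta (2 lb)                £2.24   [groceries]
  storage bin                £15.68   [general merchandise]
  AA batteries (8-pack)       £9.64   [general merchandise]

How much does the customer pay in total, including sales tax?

Pasta (2 lb) £2.24: groceries → 9% → £0.20
Storage bin £15.68: general merchandise → 9.5% → £1.49
AA batteries (8-pack) £9.64: general merchandise → 9.5% → £0.92
Subtotal = £27.56; tax = £2.61; total due = £30.17

£30.17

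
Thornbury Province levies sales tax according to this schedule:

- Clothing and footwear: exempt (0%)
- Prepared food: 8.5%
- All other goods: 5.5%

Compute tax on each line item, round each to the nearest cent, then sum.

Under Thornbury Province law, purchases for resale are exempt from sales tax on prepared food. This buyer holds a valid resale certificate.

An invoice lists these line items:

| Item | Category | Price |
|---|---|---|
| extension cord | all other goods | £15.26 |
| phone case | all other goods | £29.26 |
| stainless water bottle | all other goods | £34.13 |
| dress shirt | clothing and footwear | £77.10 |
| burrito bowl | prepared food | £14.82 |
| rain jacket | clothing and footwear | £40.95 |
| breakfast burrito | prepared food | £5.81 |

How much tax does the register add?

£4.33

Extension cord £15.26: all other goods → 5.5% → £0.84
Phone case £29.26: all other goods → 5.5% → £1.61
Stainless water bottle £34.13: all other goods → 5.5% → £1.88
Dress shirt £77.10: clothing and footwear → 0% → £0.00
Burrito bowl £14.82: prepared food, buyer-exempt → 0% → £0.00
Rain jacket £40.95: clothing and footwear → 0% → £0.00
Breakfast burrito £5.81: prepared food, buyer-exempt → 0% → £0.00
Total tax = £0.84 + £1.61 + £1.88 = £4.33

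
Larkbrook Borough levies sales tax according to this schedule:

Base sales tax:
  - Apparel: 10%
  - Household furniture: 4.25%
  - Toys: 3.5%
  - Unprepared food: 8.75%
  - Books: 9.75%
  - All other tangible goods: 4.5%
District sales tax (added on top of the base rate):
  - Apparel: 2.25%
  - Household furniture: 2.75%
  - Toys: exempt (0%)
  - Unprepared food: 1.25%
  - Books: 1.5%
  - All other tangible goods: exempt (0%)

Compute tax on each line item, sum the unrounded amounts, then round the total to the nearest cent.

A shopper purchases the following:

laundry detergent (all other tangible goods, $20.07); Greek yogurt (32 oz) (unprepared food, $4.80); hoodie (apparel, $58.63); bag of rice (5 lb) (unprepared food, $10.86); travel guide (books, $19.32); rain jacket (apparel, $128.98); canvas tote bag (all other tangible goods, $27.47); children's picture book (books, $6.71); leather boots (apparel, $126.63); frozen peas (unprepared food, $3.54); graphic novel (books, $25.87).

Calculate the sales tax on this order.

Laundry detergent $20.07: all other tangible goods → 4.5% + 0% district = 4.5% → $0.90315
Greek yogurt (32 oz) $4.80: unprepared food → 8.75% + 1.25% district = 10% → $0.48
Hoodie $58.63: apparel → 10% + 2.25% district = 12.25% → $7.182175
Bag of rice (5 lb) $10.86: unprepared food → 8.75% + 1.25% district = 10% → $1.086
Travel guide $19.32: books → 9.75% + 1.5% district = 11.25% → $2.1735
Rain jacket $128.98: apparel → 10% + 2.25% district = 12.25% → $15.80005
Canvas tote bag $27.47: all other tangible goods → 4.5% + 0% district = 4.5% → $1.23615
Children's picture book $6.71: books → 9.75% + 1.5% district = 11.25% → $0.754875
Leather boots $126.63: apparel → 10% + 2.25% district = 12.25% → $15.512175
Frozen peas $3.54: unprepared food → 8.75% + 1.25% district = 10% → $0.354
Graphic novel $25.87: books → 9.75% + 1.5% district = 11.25% → $2.910375
Unrounded tax sum = $48.39245 → $48.39

$48.39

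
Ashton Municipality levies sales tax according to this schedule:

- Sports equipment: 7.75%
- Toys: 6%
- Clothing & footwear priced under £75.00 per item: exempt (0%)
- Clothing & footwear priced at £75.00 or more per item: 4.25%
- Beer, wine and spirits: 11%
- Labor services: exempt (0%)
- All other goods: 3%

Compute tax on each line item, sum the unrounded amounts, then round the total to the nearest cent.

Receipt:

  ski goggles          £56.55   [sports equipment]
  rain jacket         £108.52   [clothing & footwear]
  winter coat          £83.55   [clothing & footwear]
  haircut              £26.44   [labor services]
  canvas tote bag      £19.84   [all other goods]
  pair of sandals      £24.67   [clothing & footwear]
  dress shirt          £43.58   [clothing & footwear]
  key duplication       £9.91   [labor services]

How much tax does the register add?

Ski goggles £56.55: sports equipment → 7.75% → £4.382625
Rain jacket £108.52: clothing & footwear, £75.00 or more → 4.25% → £4.6121
Winter coat £83.55: clothing & footwear, £75.00 or more → 4.25% → £3.550875
Haircut £26.44: labor services → 0% → £0.00
Canvas tote bag £19.84: all other goods → 3% → £0.5952
Pair of sandals £24.67: clothing & footwear, under £75.00 → 0% → £0.00
Dress shirt £43.58: clothing & footwear, under £75.00 → 0% → £0.00
Key duplication £9.91: labor services → 0% → £0.00
Unrounded tax sum = £13.1408 → £13.14

£13.14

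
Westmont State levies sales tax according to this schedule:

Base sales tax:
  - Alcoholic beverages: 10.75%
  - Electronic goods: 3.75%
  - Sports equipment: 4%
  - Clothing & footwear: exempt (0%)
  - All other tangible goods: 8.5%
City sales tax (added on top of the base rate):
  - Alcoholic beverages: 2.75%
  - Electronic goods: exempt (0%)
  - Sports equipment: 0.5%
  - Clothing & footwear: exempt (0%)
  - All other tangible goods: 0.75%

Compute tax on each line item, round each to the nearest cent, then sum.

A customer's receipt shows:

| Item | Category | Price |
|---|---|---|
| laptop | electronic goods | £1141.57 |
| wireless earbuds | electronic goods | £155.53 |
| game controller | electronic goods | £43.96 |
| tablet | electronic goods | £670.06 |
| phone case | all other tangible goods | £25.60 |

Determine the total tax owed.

£77.79

Laptop £1141.57: electronic goods → 3.75% + 0% city = 3.75% → £42.81
Wireless earbuds £155.53: electronic goods → 3.75% + 0% city = 3.75% → £5.83
Game controller £43.96: electronic goods → 3.75% + 0% city = 3.75% → £1.65
Tablet £670.06: electronic goods → 3.75% + 0% city = 3.75% → £25.13
Phone case £25.60: all other tangible goods → 8.5% + 0.75% city = 9.25% → £2.37
Total tax = £42.81 + £5.83 + £1.65 + £25.13 + £2.37 = £77.79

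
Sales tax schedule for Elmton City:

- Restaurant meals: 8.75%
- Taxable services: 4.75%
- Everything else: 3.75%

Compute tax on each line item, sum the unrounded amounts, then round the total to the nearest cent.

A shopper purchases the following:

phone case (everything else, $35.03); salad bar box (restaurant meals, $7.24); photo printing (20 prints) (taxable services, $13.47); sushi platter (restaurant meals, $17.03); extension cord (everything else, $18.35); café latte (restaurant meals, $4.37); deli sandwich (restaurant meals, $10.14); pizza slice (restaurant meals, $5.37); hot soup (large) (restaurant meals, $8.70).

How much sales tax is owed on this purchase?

Phone case $35.03: everything else → 3.75% → $1.313625
Salad bar box $7.24: restaurant meals → 8.75% → $0.6335
Photo printing (20 prints) $13.47: taxable services → 4.75% → $0.639825
Sushi platter $17.03: restaurant meals → 8.75% → $1.490125
Extension cord $18.35: everything else → 3.75% → $0.688125
Café latte $4.37: restaurant meals → 8.75% → $0.382375
Deli sandwich $10.14: restaurant meals → 8.75% → $0.88725
Pizza slice $5.37: restaurant meals → 8.75% → $0.469875
Hot soup (large) $8.70: restaurant meals → 8.75% → $0.76125
Unrounded tax sum = $7.26595 → $7.27

$7.27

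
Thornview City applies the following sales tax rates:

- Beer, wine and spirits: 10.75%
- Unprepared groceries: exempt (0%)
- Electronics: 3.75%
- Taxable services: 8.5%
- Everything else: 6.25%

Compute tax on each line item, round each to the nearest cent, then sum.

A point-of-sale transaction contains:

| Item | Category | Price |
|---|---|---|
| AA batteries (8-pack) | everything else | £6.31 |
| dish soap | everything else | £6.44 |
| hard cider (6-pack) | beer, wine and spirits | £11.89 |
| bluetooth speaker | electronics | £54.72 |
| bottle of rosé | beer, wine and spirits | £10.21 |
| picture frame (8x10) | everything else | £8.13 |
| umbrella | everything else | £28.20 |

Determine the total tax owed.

AA batteries (8-pack) £6.31: everything else → 6.25% → £0.39
Dish soap £6.44: everything else → 6.25% → £0.40
Hard cider (6-pack) £11.89: beer, wine and spirits → 10.75% → £1.28
Bluetooth speaker £54.72: electronics → 3.75% → £2.05
Bottle of rosé £10.21: beer, wine and spirits → 10.75% → £1.10
Picture frame (8x10) £8.13: everything else → 6.25% → £0.51
Umbrella £28.20: everything else → 6.25% → £1.76
Total tax = £0.39 + £0.40 + £1.28 + £2.05 + £1.10 + £0.51 + £1.76 = £7.49

£7.49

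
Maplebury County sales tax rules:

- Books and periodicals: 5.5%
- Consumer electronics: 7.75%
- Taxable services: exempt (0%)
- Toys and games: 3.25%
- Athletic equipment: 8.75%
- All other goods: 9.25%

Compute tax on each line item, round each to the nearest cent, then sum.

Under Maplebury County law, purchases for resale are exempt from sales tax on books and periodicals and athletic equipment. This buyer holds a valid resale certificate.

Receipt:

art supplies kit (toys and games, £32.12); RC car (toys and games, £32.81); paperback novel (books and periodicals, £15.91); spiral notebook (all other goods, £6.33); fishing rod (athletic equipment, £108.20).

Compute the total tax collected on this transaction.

£2.70

Art supplies kit £32.12: toys and games → 3.25% → £1.04
RC car £32.81: toys and games → 3.25% → £1.07
Paperback novel £15.91: books and periodicals, buyer-exempt → 0% → £0.00
Spiral notebook £6.33: all other goods → 9.25% → £0.59
Fishing rod £108.20: athletic equipment, buyer-exempt → 0% → £0.00
Total tax = £1.04 + £1.07 + £0.59 = £2.70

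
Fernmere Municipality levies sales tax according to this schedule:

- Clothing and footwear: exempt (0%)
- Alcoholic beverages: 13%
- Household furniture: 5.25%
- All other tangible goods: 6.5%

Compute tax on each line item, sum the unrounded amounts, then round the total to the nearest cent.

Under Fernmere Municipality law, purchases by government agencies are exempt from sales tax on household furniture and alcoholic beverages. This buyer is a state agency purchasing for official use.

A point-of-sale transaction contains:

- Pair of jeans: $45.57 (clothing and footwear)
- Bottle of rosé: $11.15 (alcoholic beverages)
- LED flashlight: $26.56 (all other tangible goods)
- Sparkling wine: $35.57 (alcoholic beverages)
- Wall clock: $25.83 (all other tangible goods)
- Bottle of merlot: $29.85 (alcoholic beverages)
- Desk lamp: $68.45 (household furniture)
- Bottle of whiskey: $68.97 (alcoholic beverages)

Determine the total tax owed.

Pair of jeans $45.57: clothing and footwear → 0% → $0.00
Bottle of rosé $11.15: alcoholic beverages, buyer-exempt → 0% → $0.00
LED flashlight $26.56: all other tangible goods → 6.5% → $1.7264
Sparkling wine $35.57: alcoholic beverages, buyer-exempt → 0% → $0.00
Wall clock $25.83: all other tangible goods → 6.5% → $1.67895
Bottle of merlot $29.85: alcoholic beverages, buyer-exempt → 0% → $0.00
Desk lamp $68.45: household furniture, buyer-exempt → 0% → $0.00
Bottle of whiskey $68.97: alcoholic beverages, buyer-exempt → 0% → $0.00
Unrounded tax sum = $3.40535 → $3.41

$3.41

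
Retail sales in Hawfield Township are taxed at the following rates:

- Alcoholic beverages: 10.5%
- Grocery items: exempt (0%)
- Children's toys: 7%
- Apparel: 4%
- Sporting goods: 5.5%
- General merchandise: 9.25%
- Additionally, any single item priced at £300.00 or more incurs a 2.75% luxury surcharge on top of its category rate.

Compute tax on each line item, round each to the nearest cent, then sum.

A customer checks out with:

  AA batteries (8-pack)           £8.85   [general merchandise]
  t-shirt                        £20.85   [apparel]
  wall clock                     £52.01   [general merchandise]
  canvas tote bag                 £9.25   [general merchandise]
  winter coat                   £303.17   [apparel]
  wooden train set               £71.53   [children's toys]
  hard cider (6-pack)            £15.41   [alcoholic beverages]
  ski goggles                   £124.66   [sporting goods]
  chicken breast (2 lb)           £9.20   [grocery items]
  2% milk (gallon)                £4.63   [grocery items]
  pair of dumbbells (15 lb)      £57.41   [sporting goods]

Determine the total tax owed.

£44.43

AA batteries (8-pack) £8.85: general merchandise → 9.25% → £0.82
T-shirt £20.85: apparel → 4% → £0.83
Wall clock £52.01: general merchandise → 9.25% → £4.81
Canvas tote bag £9.25: general merchandise → 9.25% → £0.86
Winter coat £303.17: apparel → 4% + 2.75% surcharge = 6.75% → £20.46
Wooden train set £71.53: children's toys → 7% → £5.01
Hard cider (6-pack) £15.41: alcoholic beverages → 10.5% → £1.62
Ski goggles £124.66: sporting goods → 5.5% → £6.86
Chicken breast (2 lb) £9.20: grocery items → 0% → £0.00
2% milk (gallon) £4.63: grocery items → 0% → £0.00
Pair of dumbbells (15 lb) £57.41: sporting goods → 5.5% → £3.16
Total tax = £0.82 + £0.83 + £4.81 + £0.86 + £20.46 + £5.01 + £1.62 + £6.86 + £3.16 = £44.43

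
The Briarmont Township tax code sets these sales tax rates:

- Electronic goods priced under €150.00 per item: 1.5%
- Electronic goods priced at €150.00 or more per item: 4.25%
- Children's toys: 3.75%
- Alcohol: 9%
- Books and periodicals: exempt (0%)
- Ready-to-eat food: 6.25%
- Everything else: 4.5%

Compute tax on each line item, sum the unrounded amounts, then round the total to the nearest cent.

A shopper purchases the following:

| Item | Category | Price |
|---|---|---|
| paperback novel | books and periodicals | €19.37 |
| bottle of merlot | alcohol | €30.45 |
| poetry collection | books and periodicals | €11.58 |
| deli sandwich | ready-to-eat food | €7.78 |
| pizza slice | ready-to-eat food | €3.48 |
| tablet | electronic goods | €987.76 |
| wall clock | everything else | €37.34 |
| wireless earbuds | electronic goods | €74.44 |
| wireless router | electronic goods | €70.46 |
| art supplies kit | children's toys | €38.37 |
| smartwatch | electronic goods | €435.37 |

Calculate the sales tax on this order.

€69.22

Paperback novel €19.37: books and periodicals → 0% → €0.00
Bottle of merlot €30.45: alcohol → 9% → €2.7405
Poetry collection €11.58: books and periodicals → 0% → €0.00
Deli sandwich €7.78: ready-to-eat food → 6.25% → €0.48625
Pizza slice €3.48: ready-to-eat food → 6.25% → €0.2175
Tablet €987.76: electronic goods, €150.00 or more → 4.25% → €41.9798
Wall clock €37.34: everything else → 4.5% → €1.6803
Wireless earbuds €74.44: electronic goods, under €150.00 → 1.5% → €1.1166
Wireless router €70.46: electronic goods, under €150.00 → 1.5% → €1.0569
Art supplies kit €38.37: children's toys → 3.75% → €1.438875
Smartwatch €435.37: electronic goods, €150.00 or more → 4.25% → €18.503225
Unrounded tax sum = €69.21995 → €69.22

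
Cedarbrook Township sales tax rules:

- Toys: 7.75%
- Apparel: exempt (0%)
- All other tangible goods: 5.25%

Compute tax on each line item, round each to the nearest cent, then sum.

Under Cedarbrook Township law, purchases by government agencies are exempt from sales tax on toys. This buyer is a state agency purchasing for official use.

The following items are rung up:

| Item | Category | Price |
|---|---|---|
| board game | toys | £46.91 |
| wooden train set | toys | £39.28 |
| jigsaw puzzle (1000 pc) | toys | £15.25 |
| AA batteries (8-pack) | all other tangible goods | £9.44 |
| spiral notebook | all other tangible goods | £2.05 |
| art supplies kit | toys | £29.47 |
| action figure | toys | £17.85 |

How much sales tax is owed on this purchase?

Board game £46.91: toys, buyer-exempt → 0% → £0.00
Wooden train set £39.28: toys, buyer-exempt → 0% → £0.00
Jigsaw puzzle (1000 pc) £15.25: toys, buyer-exempt → 0% → £0.00
AA batteries (8-pack) £9.44: all other tangible goods → 5.25% → £0.50
Spiral notebook £2.05: all other tangible goods → 5.25% → £0.11
Art supplies kit £29.47: toys, buyer-exempt → 0% → £0.00
Action figure £17.85: toys, buyer-exempt → 0% → £0.00
Total tax = £0.50 + £0.11 = £0.61

£0.61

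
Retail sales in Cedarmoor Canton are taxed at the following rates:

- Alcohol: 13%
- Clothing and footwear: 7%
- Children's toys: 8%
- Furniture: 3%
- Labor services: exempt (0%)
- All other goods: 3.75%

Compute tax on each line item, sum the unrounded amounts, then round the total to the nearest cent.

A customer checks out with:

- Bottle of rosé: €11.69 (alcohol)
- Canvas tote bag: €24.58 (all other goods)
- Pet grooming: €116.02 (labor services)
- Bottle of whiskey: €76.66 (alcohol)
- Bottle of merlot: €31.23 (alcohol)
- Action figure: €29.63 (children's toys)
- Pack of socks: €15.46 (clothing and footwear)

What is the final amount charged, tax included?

Bottle of rosé €11.69: alcohol → 13% → €1.5197
Canvas tote bag €24.58: all other goods → 3.75% → €0.92175
Pet grooming €116.02: labor services → 0% → €0.00
Bottle of whiskey €76.66: alcohol → 13% → €9.9658
Bottle of merlot €31.23: alcohol → 13% → €4.0599
Action figure €29.63: children's toys → 8% → €2.3704
Pack of socks €15.46: clothing and footwear → 7% → €1.0822
Subtotal = €305.27; unrounded tax = €19.91975 → €19.92; total due = €325.19

€325.19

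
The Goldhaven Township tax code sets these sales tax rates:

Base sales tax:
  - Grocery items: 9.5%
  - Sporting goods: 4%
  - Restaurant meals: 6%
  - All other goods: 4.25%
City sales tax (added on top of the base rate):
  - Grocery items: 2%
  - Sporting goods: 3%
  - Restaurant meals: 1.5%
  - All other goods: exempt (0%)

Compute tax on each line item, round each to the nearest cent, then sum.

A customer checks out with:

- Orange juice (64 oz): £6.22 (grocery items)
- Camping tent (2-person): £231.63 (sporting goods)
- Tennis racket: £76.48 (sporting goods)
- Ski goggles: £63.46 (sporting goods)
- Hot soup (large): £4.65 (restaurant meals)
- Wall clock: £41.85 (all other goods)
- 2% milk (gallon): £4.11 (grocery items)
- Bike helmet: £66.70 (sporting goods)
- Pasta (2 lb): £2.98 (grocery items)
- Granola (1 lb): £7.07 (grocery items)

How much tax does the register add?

£35.14

Orange juice (64 oz) £6.22: grocery items → 9.5% + 2% city = 11.5% → £0.72
Camping tent (2-person) £231.63: sporting goods → 4% + 3% city = 7% → £16.21
Tennis racket £76.48: sporting goods → 4% + 3% city = 7% → £5.35
Ski goggles £63.46: sporting goods → 4% + 3% city = 7% → £4.44
Hot soup (large) £4.65: restaurant meals → 6% + 1.5% city = 7.5% → £0.35
Wall clock £41.85: all other goods → 4.25% + 0% city = 4.25% → £1.78
2% milk (gallon) £4.11: grocery items → 9.5% + 2% city = 11.5% → £0.47
Bike helmet £66.70: sporting goods → 4% + 3% city = 7% → £4.67
Pasta (2 lb) £2.98: grocery items → 9.5% + 2% city = 11.5% → £0.34
Granola (1 lb) £7.07: grocery items → 9.5% + 2% city = 11.5% → £0.81
Total tax = £0.72 + £16.21 + £5.35 + £4.44 + £0.35 + £1.78 + £0.47 + £4.67 + £0.34 + £0.81 = £35.14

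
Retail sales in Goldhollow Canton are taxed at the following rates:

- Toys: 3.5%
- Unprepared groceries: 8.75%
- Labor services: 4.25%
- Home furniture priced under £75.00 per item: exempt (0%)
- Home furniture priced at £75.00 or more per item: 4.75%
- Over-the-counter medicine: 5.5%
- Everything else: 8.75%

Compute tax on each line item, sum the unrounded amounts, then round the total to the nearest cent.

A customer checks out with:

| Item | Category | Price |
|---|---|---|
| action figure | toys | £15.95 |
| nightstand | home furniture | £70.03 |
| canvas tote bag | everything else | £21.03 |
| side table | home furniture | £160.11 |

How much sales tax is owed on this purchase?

£10.00

Action figure £15.95: toys → 3.5% → £0.55825
Nightstand £70.03: home furniture, under £75.00 → 0% → £0.00
Canvas tote bag £21.03: everything else → 8.75% → £1.840125
Side table £160.11: home furniture, £75.00 or more → 4.75% → £7.605225
Unrounded tax sum = £10.0036 → £10.00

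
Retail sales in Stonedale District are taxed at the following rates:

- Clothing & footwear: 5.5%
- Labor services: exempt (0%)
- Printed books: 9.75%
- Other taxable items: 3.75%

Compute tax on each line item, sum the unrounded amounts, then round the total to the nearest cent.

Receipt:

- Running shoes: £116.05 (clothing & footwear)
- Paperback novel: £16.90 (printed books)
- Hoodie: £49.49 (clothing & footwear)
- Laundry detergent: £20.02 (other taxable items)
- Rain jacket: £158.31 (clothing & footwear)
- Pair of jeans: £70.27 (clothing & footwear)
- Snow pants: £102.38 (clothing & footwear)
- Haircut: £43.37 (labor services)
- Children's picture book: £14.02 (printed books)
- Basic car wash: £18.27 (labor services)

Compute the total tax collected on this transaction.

£31.07

Running shoes £116.05: clothing & footwear → 5.5% → £6.38275
Paperback novel £16.90: printed books → 9.75% → £1.64775
Hoodie £49.49: clothing & footwear → 5.5% → £2.72195
Laundry detergent £20.02: other taxable items → 3.75% → £0.75075
Rain jacket £158.31: clothing & footwear → 5.5% → £8.70705
Pair of jeans £70.27: clothing & footwear → 5.5% → £3.86485
Snow pants £102.38: clothing & footwear → 5.5% → £5.6309
Haircut £43.37: labor services → 0% → £0.00
Children's picture book £14.02: printed books → 9.75% → £1.36695
Basic car wash £18.27: labor services → 0% → £0.00
Unrounded tax sum = £31.07295 → £31.07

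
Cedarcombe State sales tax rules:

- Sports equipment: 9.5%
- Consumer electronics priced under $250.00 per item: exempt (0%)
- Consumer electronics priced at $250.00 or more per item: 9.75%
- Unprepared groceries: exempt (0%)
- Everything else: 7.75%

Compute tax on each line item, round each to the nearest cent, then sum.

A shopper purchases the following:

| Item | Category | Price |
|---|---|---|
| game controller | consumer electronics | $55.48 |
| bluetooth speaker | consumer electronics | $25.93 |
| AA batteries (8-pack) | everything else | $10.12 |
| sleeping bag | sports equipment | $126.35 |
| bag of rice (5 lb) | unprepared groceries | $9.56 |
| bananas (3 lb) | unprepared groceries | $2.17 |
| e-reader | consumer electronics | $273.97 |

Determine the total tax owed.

Game controller $55.48: consumer electronics, under $250.00 → 0% → $0.00
Bluetooth speaker $25.93: consumer electronics, under $250.00 → 0% → $0.00
AA batteries (8-pack) $10.12: everything else → 7.75% → $0.78
Sleeping bag $126.35: sports equipment → 9.5% → $12.00
Bag of rice (5 lb) $9.56: unprepared groceries → 0% → $0.00
Bananas (3 lb) $2.17: unprepared groceries → 0% → $0.00
E-reader $273.97: consumer electronics, $250.00 or more → 9.75% → $26.71
Total tax = $0.78 + $12.00 + $26.71 = $39.49

$39.49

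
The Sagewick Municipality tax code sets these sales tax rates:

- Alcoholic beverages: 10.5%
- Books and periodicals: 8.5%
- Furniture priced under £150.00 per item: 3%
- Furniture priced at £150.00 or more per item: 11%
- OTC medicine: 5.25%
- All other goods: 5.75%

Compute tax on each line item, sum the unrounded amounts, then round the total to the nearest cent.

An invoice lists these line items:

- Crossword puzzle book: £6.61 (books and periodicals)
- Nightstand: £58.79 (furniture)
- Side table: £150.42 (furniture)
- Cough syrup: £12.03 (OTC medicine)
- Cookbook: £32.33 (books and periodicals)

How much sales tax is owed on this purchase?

£22.25

Crossword puzzle book £6.61: books and periodicals → 8.5% → £0.56185
Nightstand £58.79: furniture, under £150.00 → 3% → £1.7637
Side table £150.42: furniture, £150.00 or more → 11% → £16.5462
Cough syrup £12.03: OTC medicine → 5.25% → £0.631575
Cookbook £32.33: books and periodicals → 8.5% → £2.74805
Unrounded tax sum = £22.251375 → £22.25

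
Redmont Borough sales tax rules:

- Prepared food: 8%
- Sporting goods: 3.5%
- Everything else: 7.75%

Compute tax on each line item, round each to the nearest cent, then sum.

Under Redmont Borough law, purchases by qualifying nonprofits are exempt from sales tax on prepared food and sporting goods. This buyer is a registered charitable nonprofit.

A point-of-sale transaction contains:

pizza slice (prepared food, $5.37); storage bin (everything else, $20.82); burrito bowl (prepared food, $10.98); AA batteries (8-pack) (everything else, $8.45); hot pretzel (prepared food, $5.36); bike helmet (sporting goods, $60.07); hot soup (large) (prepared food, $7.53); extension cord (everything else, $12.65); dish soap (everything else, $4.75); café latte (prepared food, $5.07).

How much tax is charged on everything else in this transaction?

$3.61

Storage bin $20.82: everything else → 7.75% → $1.61
AA batteries (8-pack) $8.45: everything else → 7.75% → $0.65
Extension cord $12.65: everything else → 7.75% → $0.98
Dish soap $4.75: everything else → 7.75% → $0.37
Tax on everything else = $1.61 + $0.65 + $0.98 + $0.37 = $3.61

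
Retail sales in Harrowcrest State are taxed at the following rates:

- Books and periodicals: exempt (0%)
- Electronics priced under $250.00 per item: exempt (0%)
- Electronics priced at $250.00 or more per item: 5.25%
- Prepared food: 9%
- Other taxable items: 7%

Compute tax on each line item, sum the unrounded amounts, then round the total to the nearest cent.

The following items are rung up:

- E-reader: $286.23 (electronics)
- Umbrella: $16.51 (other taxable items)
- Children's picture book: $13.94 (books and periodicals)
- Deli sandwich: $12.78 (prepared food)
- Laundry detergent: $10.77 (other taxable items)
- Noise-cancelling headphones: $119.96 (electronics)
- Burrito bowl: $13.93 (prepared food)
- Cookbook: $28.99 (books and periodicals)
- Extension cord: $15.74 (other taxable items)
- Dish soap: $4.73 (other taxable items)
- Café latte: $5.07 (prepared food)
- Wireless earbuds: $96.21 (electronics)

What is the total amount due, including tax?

E-reader $286.23: electronics, $250.00 or more → 5.25% → $15.027075
Umbrella $16.51: other taxable items → 7% → $1.1557
Children's picture book $13.94: books and periodicals → 0% → $0.00
Deli sandwich $12.78: prepared food → 9% → $1.1502
Laundry detergent $10.77: other taxable items → 7% → $0.7539
Noise-cancelling headphones $119.96: electronics, under $250.00 → 0% → $0.00
Burrito bowl $13.93: prepared food → 9% → $1.2537
Cookbook $28.99: books and periodicals → 0% → $0.00
Extension cord $15.74: other taxable items → 7% → $1.1018
Dish soap $4.73: other taxable items → 7% → $0.3311
Café latte $5.07: prepared food → 9% → $0.4563
Wireless earbuds $96.21: electronics, under $250.00 → 0% → $0.00
Subtotal = $624.86; unrounded tax = $21.229775 → $21.23; total due = $646.09

$646.09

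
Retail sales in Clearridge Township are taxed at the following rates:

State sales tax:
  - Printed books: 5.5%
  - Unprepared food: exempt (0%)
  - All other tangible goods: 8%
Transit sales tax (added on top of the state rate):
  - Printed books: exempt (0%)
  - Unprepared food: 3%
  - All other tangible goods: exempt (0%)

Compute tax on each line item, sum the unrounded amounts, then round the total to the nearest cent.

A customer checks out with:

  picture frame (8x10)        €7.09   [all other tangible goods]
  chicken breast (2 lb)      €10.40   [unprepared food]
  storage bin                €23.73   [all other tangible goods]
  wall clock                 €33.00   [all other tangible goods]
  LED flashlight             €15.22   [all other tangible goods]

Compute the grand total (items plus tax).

Picture frame (8x10) €7.09: all other tangible goods → 8% + 0% transit = 8% → €0.5672
Chicken breast (2 lb) €10.40: unprepared food → 0% + 3% transit = 3% → €0.312
Storage bin €23.73: all other tangible goods → 8% + 0% transit = 8% → €1.8984
Wall clock €33.00: all other tangible goods → 8% + 0% transit = 8% → €2.64
LED flashlight €15.22: all other tangible goods → 8% + 0% transit = 8% → €1.2176
Subtotal = €89.44; unrounded tax = €6.6352 → €6.64; total due = €96.08

€96.08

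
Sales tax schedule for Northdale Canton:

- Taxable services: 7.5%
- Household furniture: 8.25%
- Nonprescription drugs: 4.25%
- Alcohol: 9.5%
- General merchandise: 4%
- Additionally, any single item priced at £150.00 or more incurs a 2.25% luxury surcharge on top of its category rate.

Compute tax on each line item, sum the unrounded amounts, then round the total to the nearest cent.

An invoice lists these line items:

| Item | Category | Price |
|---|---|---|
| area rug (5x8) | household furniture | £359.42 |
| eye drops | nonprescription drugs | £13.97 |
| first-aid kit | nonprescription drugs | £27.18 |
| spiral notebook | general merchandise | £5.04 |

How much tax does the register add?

£39.69

Area rug (5x8) £359.42: household furniture → 8.25% + 2.25% surcharge = 10.5% → £37.7391
Eye drops £13.97: nonprescription drugs → 4.25% → £0.593725
First-aid kit £27.18: nonprescription drugs → 4.25% → £1.15515
Spiral notebook £5.04: general merchandise → 4% → £0.2016
Unrounded tax sum = £39.689575 → £39.69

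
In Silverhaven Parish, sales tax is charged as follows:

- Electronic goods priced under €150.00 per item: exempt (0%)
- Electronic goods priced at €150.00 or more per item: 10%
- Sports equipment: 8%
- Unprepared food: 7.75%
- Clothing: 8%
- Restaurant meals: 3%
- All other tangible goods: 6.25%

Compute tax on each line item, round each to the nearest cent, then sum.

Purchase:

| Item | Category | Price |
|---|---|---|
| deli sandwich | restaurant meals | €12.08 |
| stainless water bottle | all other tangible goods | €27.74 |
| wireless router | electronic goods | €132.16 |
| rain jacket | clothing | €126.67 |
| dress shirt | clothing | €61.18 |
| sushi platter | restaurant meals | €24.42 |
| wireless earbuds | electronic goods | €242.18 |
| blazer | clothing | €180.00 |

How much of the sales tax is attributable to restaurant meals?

Deli sandwich €12.08: restaurant meals → 3% → €0.36
Sushi platter €24.42: restaurant meals → 3% → €0.73
Tax on restaurant meals = €0.36 + €0.73 = €1.09

€1.09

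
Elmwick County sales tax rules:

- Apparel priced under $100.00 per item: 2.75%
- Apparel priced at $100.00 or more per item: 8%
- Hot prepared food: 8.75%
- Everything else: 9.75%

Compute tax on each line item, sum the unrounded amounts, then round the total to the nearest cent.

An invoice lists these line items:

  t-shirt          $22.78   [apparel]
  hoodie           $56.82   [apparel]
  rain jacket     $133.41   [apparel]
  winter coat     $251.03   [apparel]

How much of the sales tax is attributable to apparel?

$32.94

T-shirt $22.78: apparel, under $100.00 → 2.75% → $0.62645
Hoodie $56.82: apparel, under $100.00 → 2.75% → $1.56255
Rain jacket $133.41: apparel, $100.00 or more → 8% → $10.6728
Winter coat $251.03: apparel, $100.00 or more → 8% → $20.0824
Tax on apparel: unrounded sum = $32.9442 → $32.94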